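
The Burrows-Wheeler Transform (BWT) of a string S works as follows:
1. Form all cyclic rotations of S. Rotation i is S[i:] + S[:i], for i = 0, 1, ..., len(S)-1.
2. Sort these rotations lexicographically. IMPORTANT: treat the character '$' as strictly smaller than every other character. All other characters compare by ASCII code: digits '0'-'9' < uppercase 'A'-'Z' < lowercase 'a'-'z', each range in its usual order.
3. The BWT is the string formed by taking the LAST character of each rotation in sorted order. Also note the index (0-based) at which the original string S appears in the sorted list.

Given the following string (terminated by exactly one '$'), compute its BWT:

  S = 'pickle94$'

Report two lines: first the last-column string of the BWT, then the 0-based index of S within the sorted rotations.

All 9 rotations (rotation i = S[i:]+S[:i]):
  rot[0] = pickle94$
  rot[1] = ickle94$p
  rot[2] = ckle94$pi
  rot[3] = kle94$pic
  rot[4] = le94$pick
  rot[5] = e94$pickl
  rot[6] = 94$pickle
  rot[7] = 4$pickle9
  rot[8] = $pickle94
Sorted (with $ < everything):
  sorted[0] = $pickle94  (last char: '4')
  sorted[1] = 4$pickle9  (last char: '9')
  sorted[2] = 94$pickle  (last char: 'e')
  sorted[3] = ckle94$pi  (last char: 'i')
  sorted[4] = e94$pickl  (last char: 'l')
  sorted[5] = ickle94$p  (last char: 'p')
  sorted[6] = kle94$pic  (last char: 'c')
  sorted[7] = le94$pick  (last char: 'k')
  sorted[8] = pickle94$  (last char: '$')
Last column: 49eilpck$
Original string S is at sorted index 8

Answer: 49eilpck$
8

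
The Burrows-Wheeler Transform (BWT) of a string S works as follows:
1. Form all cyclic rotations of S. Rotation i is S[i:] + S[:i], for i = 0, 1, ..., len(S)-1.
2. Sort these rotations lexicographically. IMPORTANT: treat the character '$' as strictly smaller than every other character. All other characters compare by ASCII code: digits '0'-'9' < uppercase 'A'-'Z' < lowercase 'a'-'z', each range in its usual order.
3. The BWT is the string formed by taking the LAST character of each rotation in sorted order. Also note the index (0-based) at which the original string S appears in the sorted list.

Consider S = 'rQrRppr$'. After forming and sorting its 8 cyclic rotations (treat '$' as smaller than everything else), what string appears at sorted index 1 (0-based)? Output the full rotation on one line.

All 8 rotations (rotation i = S[i:]+S[:i]):
  rot[0] = rQrRppr$
  rot[1] = QrRppr$r
  rot[2] = rRppr$rQ
  rot[3] = Rppr$rQr
  rot[4] = ppr$rQrR
  rot[5] = pr$rQrRp
  rot[6] = r$rQrRpp
  rot[7] = $rQrRppr
Sorted (with $ < everything):
  sorted[0] = $rQrRppr
  sorted[1] = QrRppr$r
  sorted[2] = Rppr$rQr
  sorted[3] = ppr$rQrR
  sorted[4] = pr$rQrRp
  sorted[5] = r$rQrRpp
  sorted[6] = rQrRppr$
  sorted[7] = rRppr$rQ
sorted[1] = QrRppr$r

Answer: QrRppr$r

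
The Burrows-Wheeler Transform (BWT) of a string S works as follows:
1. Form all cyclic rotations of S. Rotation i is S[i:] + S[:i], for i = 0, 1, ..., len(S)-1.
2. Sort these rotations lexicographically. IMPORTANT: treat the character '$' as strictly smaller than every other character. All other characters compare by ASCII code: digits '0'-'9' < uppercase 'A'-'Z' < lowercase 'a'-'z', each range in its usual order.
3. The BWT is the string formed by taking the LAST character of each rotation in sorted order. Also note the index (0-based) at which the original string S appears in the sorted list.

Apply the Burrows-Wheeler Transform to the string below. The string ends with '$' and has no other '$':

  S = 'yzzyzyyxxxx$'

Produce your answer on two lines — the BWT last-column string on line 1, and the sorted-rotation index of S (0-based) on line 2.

All 12 rotations (rotation i = S[i:]+S[:i]):
  rot[0] = yzzyzyyxxxx$
  rot[1] = zzyzyyxxxx$y
  rot[2] = zyzyyxxxx$yz
  rot[3] = yzyyxxxx$yzz
  rot[4] = zyyxxxx$yzzy
  rot[5] = yyxxxx$yzzyz
  rot[6] = yxxxx$yzzyzy
  rot[7] = xxxx$yzzyzyy
  rot[8] = xxx$yzzyzyyx
  rot[9] = xx$yzzyzyyxx
  rot[10] = x$yzzyzyyxxx
  rot[11] = $yzzyzyyxxxx
Sorted (with $ < everything):
  sorted[0] = $yzzyzyyxxxx  (last char: 'x')
  sorted[1] = x$yzzyzyyxxx  (last char: 'x')
  sorted[2] = xx$yzzyzyyxx  (last char: 'x')
  sorted[3] = xxx$yzzyzyyx  (last char: 'x')
  sorted[4] = xxxx$yzzyzyy  (last char: 'y')
  sorted[5] = yxxxx$yzzyzy  (last char: 'y')
  sorted[6] = yyxxxx$yzzyz  (last char: 'z')
  sorted[7] = yzyyxxxx$yzz  (last char: 'z')
  sorted[8] = yzzyzyyxxxx$  (last char: '$')
  sorted[9] = zyyxxxx$yzzy  (last char: 'y')
  sorted[10] = zyzyyxxxx$yz  (last char: 'z')
  sorted[11] = zzyzyyxxxx$y  (last char: 'y')
Last column: xxxxyyzz$yzy
Original string S is at sorted index 8

Answer: xxxxyyzz$yzy
8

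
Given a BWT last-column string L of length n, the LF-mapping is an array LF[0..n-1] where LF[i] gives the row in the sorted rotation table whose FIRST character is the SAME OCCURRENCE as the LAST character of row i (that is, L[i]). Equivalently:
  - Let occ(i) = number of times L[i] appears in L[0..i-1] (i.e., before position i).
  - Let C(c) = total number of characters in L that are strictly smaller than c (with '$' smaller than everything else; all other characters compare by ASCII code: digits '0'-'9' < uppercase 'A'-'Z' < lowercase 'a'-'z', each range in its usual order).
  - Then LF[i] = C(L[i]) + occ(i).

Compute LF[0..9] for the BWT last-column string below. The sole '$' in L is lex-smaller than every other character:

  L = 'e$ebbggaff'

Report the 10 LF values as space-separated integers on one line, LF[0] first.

Answer: 4 0 5 2 3 8 9 1 6 7

Derivation:
Char counts: '$':1, 'a':1, 'b':2, 'e':2, 'f':2, 'g':2
C (first-col start): C('$')=0, C('a')=1, C('b')=2, C('e')=4, C('f')=6, C('g')=8
L[0]='e': occ=0, LF[0]=C('e')+0=4+0=4
L[1]='$': occ=0, LF[1]=C('$')+0=0+0=0
L[2]='e': occ=1, LF[2]=C('e')+1=4+1=5
L[3]='b': occ=0, LF[3]=C('b')+0=2+0=2
L[4]='b': occ=1, LF[4]=C('b')+1=2+1=3
L[5]='g': occ=0, LF[5]=C('g')+0=8+0=8
L[6]='g': occ=1, LF[6]=C('g')+1=8+1=9
L[7]='a': occ=0, LF[7]=C('a')+0=1+0=1
L[8]='f': occ=0, LF[8]=C('f')+0=6+0=6
L[9]='f': occ=1, LF[9]=C('f')+1=6+1=7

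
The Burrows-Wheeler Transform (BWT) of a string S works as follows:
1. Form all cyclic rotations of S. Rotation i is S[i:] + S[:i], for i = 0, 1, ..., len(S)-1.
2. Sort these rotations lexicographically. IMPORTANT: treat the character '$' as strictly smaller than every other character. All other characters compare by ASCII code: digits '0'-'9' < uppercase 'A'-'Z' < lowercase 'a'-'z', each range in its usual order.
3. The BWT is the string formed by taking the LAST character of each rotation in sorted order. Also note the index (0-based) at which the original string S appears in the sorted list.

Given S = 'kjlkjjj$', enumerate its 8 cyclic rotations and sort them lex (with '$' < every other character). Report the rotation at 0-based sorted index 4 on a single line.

All 8 rotations (rotation i = S[i:]+S[:i]):
  rot[0] = kjlkjjj$
  rot[1] = jlkjjj$k
  rot[2] = lkjjj$kj
  rot[3] = kjjj$kjl
  rot[4] = jjj$kjlk
  rot[5] = jj$kjlkj
  rot[6] = j$kjlkjj
  rot[7] = $kjlkjjj
Sorted (with $ < everything):
  sorted[0] = $kjlkjjj
  sorted[1] = j$kjlkjj
  sorted[2] = jj$kjlkj
  sorted[3] = jjj$kjlk
  sorted[4] = jlkjjj$k
  sorted[5] = kjjj$kjl
  sorted[6] = kjlkjjj$
  sorted[7] = lkjjj$kj
sorted[4] = jlkjjj$k

Answer: jlkjjj$k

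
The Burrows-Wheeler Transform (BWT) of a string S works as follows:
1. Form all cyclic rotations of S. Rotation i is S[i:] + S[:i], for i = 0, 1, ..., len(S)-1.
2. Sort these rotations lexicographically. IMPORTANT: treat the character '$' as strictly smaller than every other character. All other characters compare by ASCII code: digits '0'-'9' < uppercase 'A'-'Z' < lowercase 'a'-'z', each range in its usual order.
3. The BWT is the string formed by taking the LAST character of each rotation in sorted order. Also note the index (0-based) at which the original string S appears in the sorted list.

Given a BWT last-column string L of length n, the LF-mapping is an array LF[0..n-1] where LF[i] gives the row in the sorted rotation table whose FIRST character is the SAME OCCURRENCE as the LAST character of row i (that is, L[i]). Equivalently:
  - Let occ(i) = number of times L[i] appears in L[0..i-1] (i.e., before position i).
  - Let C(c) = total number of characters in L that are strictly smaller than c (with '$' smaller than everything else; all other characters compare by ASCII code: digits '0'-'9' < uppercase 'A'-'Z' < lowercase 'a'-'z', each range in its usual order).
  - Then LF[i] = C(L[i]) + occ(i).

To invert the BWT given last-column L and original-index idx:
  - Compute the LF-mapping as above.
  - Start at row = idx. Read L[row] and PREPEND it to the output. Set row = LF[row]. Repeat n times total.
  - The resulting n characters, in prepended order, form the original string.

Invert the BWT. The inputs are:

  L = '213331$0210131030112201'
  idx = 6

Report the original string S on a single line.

Answer: 1010313011321112302302$

Derivation:
LF mapping: 14 6 18 19 20 7 0 1 15 8 2 9 21 10 3 22 4 11 12 16 17 5 13
Walk LF starting at row 6, prepending L[row]:
  step 1: row=6, L[6]='$', prepend. Next row=LF[6]=0
  step 2: row=0, L[0]='2', prepend. Next row=LF[0]=14
  step 3: row=14, L[14]='0', prepend. Next row=LF[14]=3
  step 4: row=3, L[3]='3', prepend. Next row=LF[3]=19
  step 5: row=19, L[19]='2', prepend. Next row=LF[19]=16
  step 6: row=16, L[16]='0', prepend. Next row=LF[16]=4
  step 7: row=4, L[4]='3', prepend. Next row=LF[4]=20
  step 8: row=20, L[20]='2', prepend. Next row=LF[20]=17
  step 9: row=17, L[17]='1', prepend. Next row=LF[17]=11
  step 10: row=11, L[11]='1', prepend. Next row=LF[11]=9
  step 11: row=9, L[9]='1', prepend. Next row=LF[9]=8
  step 12: row=8, L[8]='2', prepend. Next row=LF[8]=15
  step 13: row=15, L[15]='3', prepend. Next row=LF[15]=22
  step 14: row=22, L[22]='1', prepend. Next row=LF[22]=13
  step 15: row=13, L[13]='1', prepend. Next row=LF[13]=10
  step 16: row=10, L[10]='0', prepend. Next row=LF[10]=2
  step 17: row=2, L[2]='3', prepend. Next row=LF[2]=18
  step 18: row=18, L[18]='1', prepend. Next row=LF[18]=12
  step 19: row=12, L[12]='3', prepend. Next row=LF[12]=21
  step 20: row=21, L[21]='0', prepend. Next row=LF[21]=5
  step 21: row=5, L[5]='1', prepend. Next row=LF[5]=7
  step 22: row=7, L[7]='0', prepend. Next row=LF[7]=1
  step 23: row=1, L[1]='1', prepend. Next row=LF[1]=6
Reversed output: 1010313011321112302302$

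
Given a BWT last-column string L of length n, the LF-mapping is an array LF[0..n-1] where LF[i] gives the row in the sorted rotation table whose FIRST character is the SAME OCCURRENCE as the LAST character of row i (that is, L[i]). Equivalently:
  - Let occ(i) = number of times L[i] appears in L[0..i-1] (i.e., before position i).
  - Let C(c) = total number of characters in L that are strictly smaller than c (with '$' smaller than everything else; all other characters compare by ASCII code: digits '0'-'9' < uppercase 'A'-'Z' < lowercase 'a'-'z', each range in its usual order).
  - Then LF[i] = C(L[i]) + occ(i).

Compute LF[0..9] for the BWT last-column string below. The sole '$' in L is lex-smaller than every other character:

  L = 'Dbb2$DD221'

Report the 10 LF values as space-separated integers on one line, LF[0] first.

Char counts: '$':1, '1':1, '2':3, 'D':3, 'b':2
C (first-col start): C('$')=0, C('1')=1, C('2')=2, C('D')=5, C('b')=8
L[0]='D': occ=0, LF[0]=C('D')+0=5+0=5
L[1]='b': occ=0, LF[1]=C('b')+0=8+0=8
L[2]='b': occ=1, LF[2]=C('b')+1=8+1=9
L[3]='2': occ=0, LF[3]=C('2')+0=2+0=2
L[4]='$': occ=0, LF[4]=C('$')+0=0+0=0
L[5]='D': occ=1, LF[5]=C('D')+1=5+1=6
L[6]='D': occ=2, LF[6]=C('D')+2=5+2=7
L[7]='2': occ=1, LF[7]=C('2')+1=2+1=3
L[8]='2': occ=2, LF[8]=C('2')+2=2+2=4
L[9]='1': occ=0, LF[9]=C('1')+0=1+0=1

Answer: 5 8 9 2 0 6 7 3 4 1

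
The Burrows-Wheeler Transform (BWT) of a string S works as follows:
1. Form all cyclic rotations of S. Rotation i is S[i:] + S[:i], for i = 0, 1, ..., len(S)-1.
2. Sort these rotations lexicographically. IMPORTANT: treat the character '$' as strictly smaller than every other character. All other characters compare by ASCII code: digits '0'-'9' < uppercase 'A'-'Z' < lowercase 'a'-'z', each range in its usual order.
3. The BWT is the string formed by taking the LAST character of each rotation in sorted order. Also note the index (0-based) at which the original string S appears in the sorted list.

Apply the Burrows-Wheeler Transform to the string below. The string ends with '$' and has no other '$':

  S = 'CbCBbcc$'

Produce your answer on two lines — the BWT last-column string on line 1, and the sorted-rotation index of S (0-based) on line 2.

All 8 rotations (rotation i = S[i:]+S[:i]):
  rot[0] = CbCBbcc$
  rot[1] = bCBbcc$C
  rot[2] = CBbcc$Cb
  rot[3] = Bbcc$CbC
  rot[4] = bcc$CbCB
  rot[5] = cc$CbCBb
  rot[6] = c$CbCBbc
  rot[7] = $CbCBbcc
Sorted (with $ < everything):
  sorted[0] = $CbCBbcc  (last char: 'c')
  sorted[1] = Bbcc$CbC  (last char: 'C')
  sorted[2] = CBbcc$Cb  (last char: 'b')
  sorted[3] = CbCBbcc$  (last char: '$')
  sorted[4] = bCBbcc$C  (last char: 'C')
  sorted[5] = bcc$CbCB  (last char: 'B')
  sorted[6] = c$CbCBbc  (last char: 'c')
  sorted[7] = cc$CbCBb  (last char: 'b')
Last column: cCb$CBcb
Original string S is at sorted index 3

Answer: cCb$CBcb
3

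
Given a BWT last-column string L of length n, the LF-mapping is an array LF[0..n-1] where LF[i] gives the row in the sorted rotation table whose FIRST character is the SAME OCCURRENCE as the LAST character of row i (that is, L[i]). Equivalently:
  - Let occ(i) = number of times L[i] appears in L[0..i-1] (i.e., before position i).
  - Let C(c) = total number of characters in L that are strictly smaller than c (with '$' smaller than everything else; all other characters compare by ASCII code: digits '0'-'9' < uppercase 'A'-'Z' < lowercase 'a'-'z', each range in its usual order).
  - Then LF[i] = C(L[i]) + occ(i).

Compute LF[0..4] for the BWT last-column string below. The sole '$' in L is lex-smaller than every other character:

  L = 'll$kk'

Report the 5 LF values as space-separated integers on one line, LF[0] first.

Answer: 3 4 0 1 2

Derivation:
Char counts: '$':1, 'k':2, 'l':2
C (first-col start): C('$')=0, C('k')=1, C('l')=3
L[0]='l': occ=0, LF[0]=C('l')+0=3+0=3
L[1]='l': occ=1, LF[1]=C('l')+1=3+1=4
L[2]='$': occ=0, LF[2]=C('$')+0=0+0=0
L[3]='k': occ=0, LF[3]=C('k')+0=1+0=1
L[4]='k': occ=1, LF[4]=C('k')+1=1+1=2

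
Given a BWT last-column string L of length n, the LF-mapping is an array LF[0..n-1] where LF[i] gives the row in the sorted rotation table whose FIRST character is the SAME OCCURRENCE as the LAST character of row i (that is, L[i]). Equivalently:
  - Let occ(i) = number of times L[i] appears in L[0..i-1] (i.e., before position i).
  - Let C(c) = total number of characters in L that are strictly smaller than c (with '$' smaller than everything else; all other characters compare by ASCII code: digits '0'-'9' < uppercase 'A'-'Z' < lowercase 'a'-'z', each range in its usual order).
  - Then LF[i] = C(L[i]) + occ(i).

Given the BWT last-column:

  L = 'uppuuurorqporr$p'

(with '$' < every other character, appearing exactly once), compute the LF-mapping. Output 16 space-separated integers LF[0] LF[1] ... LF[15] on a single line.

Char counts: '$':1, 'o':2, 'p':4, 'q':1, 'r':4, 'u':4
C (first-col start): C('$')=0, C('o')=1, C('p')=3, C('q')=7, C('r')=8, C('u')=12
L[0]='u': occ=0, LF[0]=C('u')+0=12+0=12
L[1]='p': occ=0, LF[1]=C('p')+0=3+0=3
L[2]='p': occ=1, LF[2]=C('p')+1=3+1=4
L[3]='u': occ=1, LF[3]=C('u')+1=12+1=13
L[4]='u': occ=2, LF[4]=C('u')+2=12+2=14
L[5]='u': occ=3, LF[5]=C('u')+3=12+3=15
L[6]='r': occ=0, LF[6]=C('r')+0=8+0=8
L[7]='o': occ=0, LF[7]=C('o')+0=1+0=1
L[8]='r': occ=1, LF[8]=C('r')+1=8+1=9
L[9]='q': occ=0, LF[9]=C('q')+0=7+0=7
L[10]='p': occ=2, LF[10]=C('p')+2=3+2=5
L[11]='o': occ=1, LF[11]=C('o')+1=1+1=2
L[12]='r': occ=2, LF[12]=C('r')+2=8+2=10
L[13]='r': occ=3, LF[13]=C('r')+3=8+3=11
L[14]='$': occ=0, LF[14]=C('$')+0=0+0=0
L[15]='p': occ=3, LF[15]=C('p')+3=3+3=6

Answer: 12 3 4 13 14 15 8 1 9 7 5 2 10 11 0 6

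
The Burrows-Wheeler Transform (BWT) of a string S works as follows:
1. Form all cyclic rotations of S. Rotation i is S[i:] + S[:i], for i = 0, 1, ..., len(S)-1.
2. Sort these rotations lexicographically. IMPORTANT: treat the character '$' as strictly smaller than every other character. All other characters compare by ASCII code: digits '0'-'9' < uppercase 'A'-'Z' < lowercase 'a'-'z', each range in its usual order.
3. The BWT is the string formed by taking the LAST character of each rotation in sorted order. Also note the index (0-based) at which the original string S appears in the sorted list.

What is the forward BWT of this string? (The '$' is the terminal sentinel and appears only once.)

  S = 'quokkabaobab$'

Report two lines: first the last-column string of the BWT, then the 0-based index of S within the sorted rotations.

All 13 rotations (rotation i = S[i:]+S[:i]):
  rot[0] = quokkabaobab$
  rot[1] = uokkabaobab$q
  rot[2] = okkabaobab$qu
  rot[3] = kkabaobab$quo
  rot[4] = kabaobab$quok
  rot[5] = abaobab$quokk
  rot[6] = baobab$quokka
  rot[7] = aobab$quokkab
  rot[8] = obab$quokkaba
  rot[9] = bab$quokkabao
  rot[10] = ab$quokkabaob
  rot[11] = b$quokkabaoba
  rot[12] = $quokkabaobab
Sorted (with $ < everything):
  sorted[0] = $quokkabaobab  (last char: 'b')
  sorted[1] = ab$quokkabaob  (last char: 'b')
  sorted[2] = abaobab$quokk  (last char: 'k')
  sorted[3] = aobab$quokkab  (last char: 'b')
  sorted[4] = b$quokkabaoba  (last char: 'a')
  sorted[5] = bab$quokkabao  (last char: 'o')
  sorted[6] = baobab$quokka  (last char: 'a')
  sorted[7] = kabaobab$quok  (last char: 'k')
  sorted[8] = kkabaobab$quo  (last char: 'o')
  sorted[9] = obab$quokkaba  (last char: 'a')
  sorted[10] = okkabaobab$qu  (last char: 'u')
  sorted[11] = quokkabaobab$  (last char: '$')
  sorted[12] = uokkabaobab$q  (last char: 'q')
Last column: bbkbaoakoau$q
Original string S is at sorted index 11

Answer: bbkbaoakoau$q
11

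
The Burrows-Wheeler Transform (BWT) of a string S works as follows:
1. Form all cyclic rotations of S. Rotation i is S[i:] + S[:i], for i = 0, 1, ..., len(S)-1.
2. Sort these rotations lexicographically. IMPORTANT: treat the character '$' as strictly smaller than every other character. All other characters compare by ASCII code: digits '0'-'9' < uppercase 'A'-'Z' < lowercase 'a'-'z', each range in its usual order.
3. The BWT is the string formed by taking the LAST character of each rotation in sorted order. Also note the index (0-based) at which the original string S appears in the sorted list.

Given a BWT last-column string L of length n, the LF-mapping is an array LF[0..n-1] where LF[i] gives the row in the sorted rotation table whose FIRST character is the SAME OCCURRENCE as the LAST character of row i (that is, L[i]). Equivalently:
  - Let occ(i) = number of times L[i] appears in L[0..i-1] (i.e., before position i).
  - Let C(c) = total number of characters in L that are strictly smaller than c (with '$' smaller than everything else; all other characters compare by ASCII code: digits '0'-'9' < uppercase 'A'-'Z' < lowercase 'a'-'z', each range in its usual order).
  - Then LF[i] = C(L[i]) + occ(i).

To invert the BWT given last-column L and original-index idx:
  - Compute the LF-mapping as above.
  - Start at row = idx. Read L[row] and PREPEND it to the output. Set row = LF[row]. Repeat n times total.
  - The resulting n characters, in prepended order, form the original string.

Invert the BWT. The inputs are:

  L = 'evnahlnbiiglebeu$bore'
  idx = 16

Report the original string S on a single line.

Answer: neighborunbelievable$

Derivation:
LF mapping: 5 20 15 1 10 13 16 2 11 12 9 14 6 3 7 19 0 4 17 18 8
Walk LF starting at row 16, prepending L[row]:
  step 1: row=16, L[16]='$', prepend. Next row=LF[16]=0
  step 2: row=0, L[0]='e', prepend. Next row=LF[0]=5
  step 3: row=5, L[5]='l', prepend. Next row=LF[5]=13
  step 4: row=13, L[13]='b', prepend. Next row=LF[13]=3
  step 5: row=3, L[3]='a', prepend. Next row=LF[3]=1
  step 6: row=1, L[1]='v', prepend. Next row=LF[1]=20
  step 7: row=20, L[20]='e', prepend. Next row=LF[20]=8
  step 8: row=8, L[8]='i', prepend. Next row=LF[8]=11
  step 9: row=11, L[11]='l', prepend. Next row=LF[11]=14
  step 10: row=14, L[14]='e', prepend. Next row=LF[14]=7
  step 11: row=7, L[7]='b', prepend. Next row=LF[7]=2
  step 12: row=2, L[2]='n', prepend. Next row=LF[2]=15
  step 13: row=15, L[15]='u', prepend. Next row=LF[15]=19
  step 14: row=19, L[19]='r', prepend. Next row=LF[19]=18
  step 15: row=18, L[18]='o', prepend. Next row=LF[18]=17
  step 16: row=17, L[17]='b', prepend. Next row=LF[17]=4
  step 17: row=4, L[4]='h', prepend. Next row=LF[4]=10
  step 18: row=10, L[10]='g', prepend. Next row=LF[10]=9
  step 19: row=9, L[9]='i', prepend. Next row=LF[9]=12
  step 20: row=12, L[12]='e', prepend. Next row=LF[12]=6
  step 21: row=6, L[6]='n', prepend. Next row=LF[6]=16
Reversed output: neighborunbelievable$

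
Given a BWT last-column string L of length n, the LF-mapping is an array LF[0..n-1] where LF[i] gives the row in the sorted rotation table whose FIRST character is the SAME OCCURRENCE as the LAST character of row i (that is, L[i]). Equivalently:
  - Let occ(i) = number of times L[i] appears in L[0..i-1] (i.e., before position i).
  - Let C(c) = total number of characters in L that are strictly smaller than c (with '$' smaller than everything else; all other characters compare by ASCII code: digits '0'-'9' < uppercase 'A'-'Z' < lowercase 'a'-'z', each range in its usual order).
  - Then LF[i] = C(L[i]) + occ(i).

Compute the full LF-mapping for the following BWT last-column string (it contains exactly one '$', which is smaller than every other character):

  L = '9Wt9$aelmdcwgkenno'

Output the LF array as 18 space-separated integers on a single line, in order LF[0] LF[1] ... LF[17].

Char counts: '$':1, '9':2, 'W':1, 'a':1, 'c':1, 'd':1, 'e':2, 'g':1, 'k':1, 'l':1, 'm':1, 'n':2, 'o':1, 't':1, 'w':1
C (first-col start): C('$')=0, C('9')=1, C('W')=3, C('a')=4, C('c')=5, C('d')=6, C('e')=7, C('g')=9, C('k')=10, C('l')=11, C('m')=12, C('n')=13, C('o')=15, C('t')=16, C('w')=17
L[0]='9': occ=0, LF[0]=C('9')+0=1+0=1
L[1]='W': occ=0, LF[1]=C('W')+0=3+0=3
L[2]='t': occ=0, LF[2]=C('t')+0=16+0=16
L[3]='9': occ=1, LF[3]=C('9')+1=1+1=2
L[4]='$': occ=0, LF[4]=C('$')+0=0+0=0
L[5]='a': occ=0, LF[5]=C('a')+0=4+0=4
L[6]='e': occ=0, LF[6]=C('e')+0=7+0=7
L[7]='l': occ=0, LF[7]=C('l')+0=11+0=11
L[8]='m': occ=0, LF[8]=C('m')+0=12+0=12
L[9]='d': occ=0, LF[9]=C('d')+0=6+0=6
L[10]='c': occ=0, LF[10]=C('c')+0=5+0=5
L[11]='w': occ=0, LF[11]=C('w')+0=17+0=17
L[12]='g': occ=0, LF[12]=C('g')+0=9+0=9
L[13]='k': occ=0, LF[13]=C('k')+0=10+0=10
L[14]='e': occ=1, LF[14]=C('e')+1=7+1=8
L[15]='n': occ=0, LF[15]=C('n')+0=13+0=13
L[16]='n': occ=1, LF[16]=C('n')+1=13+1=14
L[17]='o': occ=0, LF[17]=C('o')+0=15+0=15

Answer: 1 3 16 2 0 4 7 11 12 6 5 17 9 10 8 13 14 15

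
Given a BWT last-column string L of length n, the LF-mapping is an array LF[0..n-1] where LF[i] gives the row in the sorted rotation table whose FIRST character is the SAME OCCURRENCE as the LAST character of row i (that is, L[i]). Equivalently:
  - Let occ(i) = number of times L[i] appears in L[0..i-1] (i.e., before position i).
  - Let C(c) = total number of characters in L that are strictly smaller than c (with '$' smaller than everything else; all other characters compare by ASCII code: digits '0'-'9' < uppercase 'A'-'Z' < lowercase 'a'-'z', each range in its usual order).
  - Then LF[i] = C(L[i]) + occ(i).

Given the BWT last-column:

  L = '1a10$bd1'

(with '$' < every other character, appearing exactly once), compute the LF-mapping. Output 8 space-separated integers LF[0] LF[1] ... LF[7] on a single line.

Answer: 2 5 3 1 0 6 7 4

Derivation:
Char counts: '$':1, '0':1, '1':3, 'a':1, 'b':1, 'd':1
C (first-col start): C('$')=0, C('0')=1, C('1')=2, C('a')=5, C('b')=6, C('d')=7
L[0]='1': occ=0, LF[0]=C('1')+0=2+0=2
L[1]='a': occ=0, LF[1]=C('a')+0=5+0=5
L[2]='1': occ=1, LF[2]=C('1')+1=2+1=3
L[3]='0': occ=0, LF[3]=C('0')+0=1+0=1
L[4]='$': occ=0, LF[4]=C('$')+0=0+0=0
L[5]='b': occ=0, LF[5]=C('b')+0=6+0=6
L[6]='d': occ=0, LF[6]=C('d')+0=7+0=7
L[7]='1': occ=2, LF[7]=C('1')+2=2+2=4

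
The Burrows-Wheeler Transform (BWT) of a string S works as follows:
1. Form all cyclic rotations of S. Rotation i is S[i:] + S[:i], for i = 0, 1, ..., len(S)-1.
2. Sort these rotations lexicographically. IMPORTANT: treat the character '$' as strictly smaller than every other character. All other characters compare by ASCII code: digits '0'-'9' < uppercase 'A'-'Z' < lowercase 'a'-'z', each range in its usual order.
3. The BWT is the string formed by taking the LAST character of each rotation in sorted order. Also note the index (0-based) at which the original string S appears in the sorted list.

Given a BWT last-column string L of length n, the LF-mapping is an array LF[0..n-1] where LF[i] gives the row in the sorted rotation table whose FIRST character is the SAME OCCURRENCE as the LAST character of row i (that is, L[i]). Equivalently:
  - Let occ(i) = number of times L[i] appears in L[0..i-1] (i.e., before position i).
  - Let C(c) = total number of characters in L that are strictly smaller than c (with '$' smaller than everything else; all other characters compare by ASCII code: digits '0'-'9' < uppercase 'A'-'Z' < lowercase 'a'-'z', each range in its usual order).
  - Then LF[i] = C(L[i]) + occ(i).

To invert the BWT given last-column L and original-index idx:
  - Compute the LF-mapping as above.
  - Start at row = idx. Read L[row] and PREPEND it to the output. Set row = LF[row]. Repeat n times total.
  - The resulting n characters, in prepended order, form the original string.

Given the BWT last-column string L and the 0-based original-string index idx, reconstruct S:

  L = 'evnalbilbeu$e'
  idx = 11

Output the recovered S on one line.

LF mapping: 4 12 10 1 8 2 7 9 3 5 11 0 6
Walk LF starting at row 11, prepending L[row]:
  step 1: row=11, L[11]='$', prepend. Next row=LF[11]=0
  step 2: row=0, L[0]='e', prepend. Next row=LF[0]=4
  step 3: row=4, L[4]='l', prepend. Next row=LF[4]=8
  step 4: row=8, L[8]='b', prepend. Next row=LF[8]=3
  step 5: row=3, L[3]='a', prepend. Next row=LF[3]=1
  step 6: row=1, L[1]='v', prepend. Next row=LF[1]=12
  step 7: row=12, L[12]='e', prepend. Next row=LF[12]=6
  step 8: row=6, L[6]='i', prepend. Next row=LF[6]=7
  step 9: row=7, L[7]='l', prepend. Next row=LF[7]=9
  step 10: row=9, L[9]='e', prepend. Next row=LF[9]=5
  step 11: row=5, L[5]='b', prepend. Next row=LF[5]=2
  step 12: row=2, L[2]='n', prepend. Next row=LF[2]=10
  step 13: row=10, L[10]='u', prepend. Next row=LF[10]=11
Reversed output: unbelievable$

Answer: unbelievable$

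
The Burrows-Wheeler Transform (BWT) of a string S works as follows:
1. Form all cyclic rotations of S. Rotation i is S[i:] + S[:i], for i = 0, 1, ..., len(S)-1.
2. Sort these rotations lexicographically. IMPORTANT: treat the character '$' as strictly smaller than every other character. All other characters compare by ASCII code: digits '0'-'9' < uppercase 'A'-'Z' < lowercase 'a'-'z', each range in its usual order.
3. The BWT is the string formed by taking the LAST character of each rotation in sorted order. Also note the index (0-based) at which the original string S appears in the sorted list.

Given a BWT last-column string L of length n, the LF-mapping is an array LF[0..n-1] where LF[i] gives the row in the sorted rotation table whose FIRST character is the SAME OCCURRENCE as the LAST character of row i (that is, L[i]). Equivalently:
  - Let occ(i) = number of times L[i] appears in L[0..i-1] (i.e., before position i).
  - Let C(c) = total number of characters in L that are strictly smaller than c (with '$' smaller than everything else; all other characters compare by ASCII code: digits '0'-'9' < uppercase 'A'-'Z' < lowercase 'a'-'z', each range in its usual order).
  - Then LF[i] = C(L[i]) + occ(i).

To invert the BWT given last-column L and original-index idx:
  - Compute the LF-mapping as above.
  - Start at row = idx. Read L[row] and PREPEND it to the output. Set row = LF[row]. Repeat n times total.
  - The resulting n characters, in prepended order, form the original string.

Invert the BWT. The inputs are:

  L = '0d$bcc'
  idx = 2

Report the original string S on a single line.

LF mapping: 1 5 0 2 3 4
Walk LF starting at row 2, prepending L[row]:
  step 1: row=2, L[2]='$', prepend. Next row=LF[2]=0
  step 2: row=0, L[0]='0', prepend. Next row=LF[0]=1
  step 3: row=1, L[1]='d', prepend. Next row=LF[1]=5
  step 4: row=5, L[5]='c', prepend. Next row=LF[5]=4
  step 5: row=4, L[4]='c', prepend. Next row=LF[4]=3
  step 6: row=3, L[3]='b', prepend. Next row=LF[3]=2
Reversed output: bccd0$

Answer: bccd0$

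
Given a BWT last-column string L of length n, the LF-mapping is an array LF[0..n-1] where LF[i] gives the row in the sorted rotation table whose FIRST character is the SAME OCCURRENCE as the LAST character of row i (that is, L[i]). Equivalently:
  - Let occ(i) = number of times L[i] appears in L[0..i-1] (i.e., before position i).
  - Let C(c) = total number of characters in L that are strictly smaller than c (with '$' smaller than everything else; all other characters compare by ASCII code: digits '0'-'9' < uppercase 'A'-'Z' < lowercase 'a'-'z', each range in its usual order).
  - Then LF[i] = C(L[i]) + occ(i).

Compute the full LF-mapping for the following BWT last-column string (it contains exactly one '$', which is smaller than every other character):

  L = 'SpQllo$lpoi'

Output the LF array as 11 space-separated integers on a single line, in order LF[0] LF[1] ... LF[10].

Answer: 2 9 1 4 5 7 0 6 10 8 3

Derivation:
Char counts: '$':1, 'Q':1, 'S':1, 'i':1, 'l':3, 'o':2, 'p':2
C (first-col start): C('$')=0, C('Q')=1, C('S')=2, C('i')=3, C('l')=4, C('o')=7, C('p')=9
L[0]='S': occ=0, LF[0]=C('S')+0=2+0=2
L[1]='p': occ=0, LF[1]=C('p')+0=9+0=9
L[2]='Q': occ=0, LF[2]=C('Q')+0=1+0=1
L[3]='l': occ=0, LF[3]=C('l')+0=4+0=4
L[4]='l': occ=1, LF[4]=C('l')+1=4+1=5
L[5]='o': occ=0, LF[5]=C('o')+0=7+0=7
L[6]='$': occ=0, LF[6]=C('$')+0=0+0=0
L[7]='l': occ=2, LF[7]=C('l')+2=4+2=6
L[8]='p': occ=1, LF[8]=C('p')+1=9+1=10
L[9]='o': occ=1, LF[9]=C('o')+1=7+1=8
L[10]='i': occ=0, LF[10]=C('i')+0=3+0=3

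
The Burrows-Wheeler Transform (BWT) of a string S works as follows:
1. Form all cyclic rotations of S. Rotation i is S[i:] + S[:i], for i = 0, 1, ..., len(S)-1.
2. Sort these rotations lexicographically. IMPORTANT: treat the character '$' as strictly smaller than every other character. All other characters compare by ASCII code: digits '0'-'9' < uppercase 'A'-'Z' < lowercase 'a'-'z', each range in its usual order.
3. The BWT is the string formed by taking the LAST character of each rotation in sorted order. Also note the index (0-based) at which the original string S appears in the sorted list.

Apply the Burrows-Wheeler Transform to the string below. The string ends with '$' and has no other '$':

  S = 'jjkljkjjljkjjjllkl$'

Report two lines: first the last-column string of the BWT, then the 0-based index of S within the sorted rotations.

Answer: lk$kjlljjjjjljkjklj
2

Derivation:
All 19 rotations (rotation i = S[i:]+S[:i]):
  rot[0] = jjkljkjjljkjjjllkl$
  rot[1] = jkljkjjljkjjjllkl$j
  rot[2] = kljkjjljkjjjllkl$jj
  rot[3] = ljkjjljkjjjllkl$jjk
  rot[4] = jkjjljkjjjllkl$jjkl
  rot[5] = kjjljkjjjllkl$jjklj
  rot[6] = jjljkjjjllkl$jjkljk
  rot[7] = jljkjjjllkl$jjkljkj
  rot[8] = ljkjjjllkl$jjkljkjj
  rot[9] = jkjjjllkl$jjkljkjjl
  rot[10] = kjjjllkl$jjkljkjjlj
  rot[11] = jjjllkl$jjkljkjjljk
  rot[12] = jjllkl$jjkljkjjljkj
  rot[13] = jllkl$jjkljkjjljkjj
  rot[14] = llkl$jjkljkjjljkjjj
  rot[15] = lkl$jjkljkjjljkjjjl
  rot[16] = kl$jjkljkjjljkjjjll
  rot[17] = l$jjkljkjjljkjjjllk
  rot[18] = $jjkljkjjljkjjjllkl
Sorted (with $ < everything):
  sorted[0] = $jjkljkjjljkjjjllkl  (last char: 'l')
  sorted[1] = jjjllkl$jjkljkjjljk  (last char: 'k')
  sorted[2] = jjkljkjjljkjjjllkl$  (last char: '$')
  sorted[3] = jjljkjjjllkl$jjkljk  (last char: 'k')
  sorted[4] = jjllkl$jjkljkjjljkj  (last char: 'j')
  sorted[5] = jkjjjllkl$jjkljkjjl  (last char: 'l')
  sorted[6] = jkjjljkjjjllkl$jjkl  (last char: 'l')
  sorted[7] = jkljkjjljkjjjllkl$j  (last char: 'j')
  sorted[8] = jljkjjjllkl$jjkljkj  (last char: 'j')
  sorted[9] = jllkl$jjkljkjjljkjj  (last char: 'j')
  sorted[10] = kjjjllkl$jjkljkjjlj  (last char: 'j')
  sorted[11] = kjjljkjjjllkl$jjklj  (last char: 'j')
  sorted[12] = kl$jjkljkjjljkjjjll  (last char: 'l')
  sorted[13] = kljkjjljkjjjllkl$jj  (last char: 'j')
  sorted[14] = l$jjkljkjjljkjjjllk  (last char: 'k')
  sorted[15] = ljkjjjllkl$jjkljkjj  (last char: 'j')
  sorted[16] = ljkjjljkjjjllkl$jjk  (last char: 'k')
  sorted[17] = lkl$jjkljkjjljkjjjl  (last char: 'l')
  sorted[18] = llkl$jjkljkjjljkjjj  (last char: 'j')
Last column: lk$kjlljjjjjljkjklj
Original string S is at sorted index 2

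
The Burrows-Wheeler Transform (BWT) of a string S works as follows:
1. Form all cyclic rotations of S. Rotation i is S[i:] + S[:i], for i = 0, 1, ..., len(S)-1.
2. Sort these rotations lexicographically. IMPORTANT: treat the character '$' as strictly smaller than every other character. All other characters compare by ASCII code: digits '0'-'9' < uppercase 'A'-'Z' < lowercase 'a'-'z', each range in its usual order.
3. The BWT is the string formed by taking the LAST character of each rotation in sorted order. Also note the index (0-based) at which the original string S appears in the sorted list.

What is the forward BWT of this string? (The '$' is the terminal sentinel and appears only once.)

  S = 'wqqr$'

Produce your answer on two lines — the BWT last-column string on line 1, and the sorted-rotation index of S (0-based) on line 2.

All 5 rotations (rotation i = S[i:]+S[:i]):
  rot[0] = wqqr$
  rot[1] = qqr$w
  rot[2] = qr$wq
  rot[3] = r$wqq
  rot[4] = $wqqr
Sorted (with $ < everything):
  sorted[0] = $wqqr  (last char: 'r')
  sorted[1] = qqr$w  (last char: 'w')
  sorted[2] = qr$wq  (last char: 'q')
  sorted[3] = r$wqq  (last char: 'q')
  sorted[4] = wqqr$  (last char: '$')
Last column: rwqq$
Original string S is at sorted index 4

Answer: rwqq$
4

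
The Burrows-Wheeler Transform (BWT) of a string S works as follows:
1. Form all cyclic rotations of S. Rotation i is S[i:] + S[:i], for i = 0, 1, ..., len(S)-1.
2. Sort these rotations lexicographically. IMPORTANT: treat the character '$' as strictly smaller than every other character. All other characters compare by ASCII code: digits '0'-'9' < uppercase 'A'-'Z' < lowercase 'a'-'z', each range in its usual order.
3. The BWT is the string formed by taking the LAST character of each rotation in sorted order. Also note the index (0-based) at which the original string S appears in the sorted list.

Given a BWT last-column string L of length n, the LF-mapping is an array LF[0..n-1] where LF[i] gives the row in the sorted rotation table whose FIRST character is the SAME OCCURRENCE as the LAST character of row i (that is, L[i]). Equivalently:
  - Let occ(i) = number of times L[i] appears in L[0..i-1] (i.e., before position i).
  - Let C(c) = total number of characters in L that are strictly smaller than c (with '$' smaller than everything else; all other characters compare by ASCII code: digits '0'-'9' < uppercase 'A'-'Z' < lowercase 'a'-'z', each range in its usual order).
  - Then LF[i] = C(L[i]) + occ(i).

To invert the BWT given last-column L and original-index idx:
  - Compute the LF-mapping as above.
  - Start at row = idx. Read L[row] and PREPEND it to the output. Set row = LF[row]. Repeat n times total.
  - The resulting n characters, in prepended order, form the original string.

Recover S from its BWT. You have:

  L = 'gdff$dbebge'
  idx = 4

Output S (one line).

LF mapping: 9 3 7 8 0 4 1 5 2 10 6
Walk LF starting at row 4, prepending L[row]:
  step 1: row=4, L[4]='$', prepend. Next row=LF[4]=0
  step 2: row=0, L[0]='g', prepend. Next row=LF[0]=9
  step 3: row=9, L[9]='g', prepend. Next row=LF[9]=10
  step 4: row=10, L[10]='e', prepend. Next row=LF[10]=6
  step 5: row=6, L[6]='b', prepend. Next row=LF[6]=1
  step 6: row=1, L[1]='d', prepend. Next row=LF[1]=3
  step 7: row=3, L[3]='f', prepend. Next row=LF[3]=8
  step 8: row=8, L[8]='b', prepend. Next row=LF[8]=2
  step 9: row=2, L[2]='f', prepend. Next row=LF[2]=7
  step 10: row=7, L[7]='e', prepend. Next row=LF[7]=5
  step 11: row=5, L[5]='d', prepend. Next row=LF[5]=4
Reversed output: defbfdbegg$

Answer: defbfdbegg$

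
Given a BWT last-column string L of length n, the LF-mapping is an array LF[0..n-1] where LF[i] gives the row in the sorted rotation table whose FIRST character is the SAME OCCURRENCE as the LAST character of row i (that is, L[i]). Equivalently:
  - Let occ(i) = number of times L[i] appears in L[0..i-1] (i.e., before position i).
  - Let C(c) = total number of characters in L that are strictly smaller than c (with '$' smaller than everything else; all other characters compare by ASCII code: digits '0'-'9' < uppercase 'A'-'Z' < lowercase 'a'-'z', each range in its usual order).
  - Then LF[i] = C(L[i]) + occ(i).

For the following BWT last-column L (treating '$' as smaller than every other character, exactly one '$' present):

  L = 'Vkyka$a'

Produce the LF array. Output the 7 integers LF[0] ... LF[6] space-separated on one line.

Answer: 1 4 6 5 2 0 3

Derivation:
Char counts: '$':1, 'V':1, 'a':2, 'k':2, 'y':1
C (first-col start): C('$')=0, C('V')=1, C('a')=2, C('k')=4, C('y')=6
L[0]='V': occ=0, LF[0]=C('V')+0=1+0=1
L[1]='k': occ=0, LF[1]=C('k')+0=4+0=4
L[2]='y': occ=0, LF[2]=C('y')+0=6+0=6
L[3]='k': occ=1, LF[3]=C('k')+1=4+1=5
L[4]='a': occ=0, LF[4]=C('a')+0=2+0=2
L[5]='$': occ=0, LF[5]=C('$')+0=0+0=0
L[6]='a': occ=1, LF[6]=C('a')+1=2+1=3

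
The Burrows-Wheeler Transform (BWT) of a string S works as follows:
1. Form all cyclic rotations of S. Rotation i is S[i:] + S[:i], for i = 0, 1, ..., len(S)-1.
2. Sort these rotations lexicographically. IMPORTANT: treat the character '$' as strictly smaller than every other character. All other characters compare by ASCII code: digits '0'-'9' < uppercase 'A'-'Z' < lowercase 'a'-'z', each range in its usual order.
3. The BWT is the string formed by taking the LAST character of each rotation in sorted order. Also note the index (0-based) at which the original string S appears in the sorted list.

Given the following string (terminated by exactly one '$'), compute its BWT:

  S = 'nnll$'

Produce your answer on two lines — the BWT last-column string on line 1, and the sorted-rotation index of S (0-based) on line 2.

Answer: llnn$
4

Derivation:
All 5 rotations (rotation i = S[i:]+S[:i]):
  rot[0] = nnll$
  rot[1] = nll$n
  rot[2] = ll$nn
  rot[3] = l$nnl
  rot[4] = $nnll
Sorted (with $ < everything):
  sorted[0] = $nnll  (last char: 'l')
  sorted[1] = l$nnl  (last char: 'l')
  sorted[2] = ll$nn  (last char: 'n')
  sorted[3] = nll$n  (last char: 'n')
  sorted[4] = nnll$  (last char: '$')
Last column: llnn$
Original string S is at sorted index 4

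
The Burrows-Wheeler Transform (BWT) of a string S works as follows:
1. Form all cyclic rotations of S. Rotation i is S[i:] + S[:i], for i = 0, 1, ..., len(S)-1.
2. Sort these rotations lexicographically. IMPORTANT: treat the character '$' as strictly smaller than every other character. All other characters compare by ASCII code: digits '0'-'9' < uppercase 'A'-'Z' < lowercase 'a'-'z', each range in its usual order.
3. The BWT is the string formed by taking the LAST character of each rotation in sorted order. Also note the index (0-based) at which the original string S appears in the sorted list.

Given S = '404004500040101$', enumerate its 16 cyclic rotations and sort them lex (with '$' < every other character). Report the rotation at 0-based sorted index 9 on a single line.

Answer: 1$40400450004010

Derivation:
All 16 rotations (rotation i = S[i:]+S[:i]):
  rot[0] = 404004500040101$
  rot[1] = 04004500040101$4
  rot[2] = 4004500040101$40
  rot[3] = 004500040101$404
  rot[4] = 04500040101$4040
  rot[5] = 4500040101$40400
  rot[6] = 500040101$404004
  rot[7] = 00040101$4040045
  rot[8] = 0040101$40400450
  rot[9] = 040101$404004500
  rot[10] = 40101$4040045000
  rot[11] = 0101$40400450004
  rot[12] = 101$404004500040
  rot[13] = 01$4040045000401
  rot[14] = 1$40400450004010
  rot[15] = $404004500040101
Sorted (with $ < everything):
  sorted[0] = $404004500040101
  sorted[1] = 00040101$4040045
  sorted[2] = 0040101$40400450
  sorted[3] = 004500040101$404
  sorted[4] = 01$4040045000401
  sorted[5] = 0101$40400450004
  sorted[6] = 04004500040101$4
  sorted[7] = 040101$404004500
  sorted[8] = 04500040101$4040
  sorted[9] = 1$40400450004010
  sorted[10] = 101$404004500040
  sorted[11] = 4004500040101$40
  sorted[12] = 40101$4040045000
  sorted[13] = 404004500040101$
  sorted[14] = 4500040101$40400
  sorted[15] = 500040101$404004
sorted[9] = 1$40400450004010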